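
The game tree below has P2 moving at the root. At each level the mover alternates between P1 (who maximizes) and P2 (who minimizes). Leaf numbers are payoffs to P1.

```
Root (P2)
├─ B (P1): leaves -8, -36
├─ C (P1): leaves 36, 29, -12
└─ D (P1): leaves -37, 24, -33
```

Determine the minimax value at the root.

B (P1): max(-8, -36) = -8
C (P1): max(36, 29, -12) = 36
D (P1): max(-37, 24, -33) = 24
Root (P2): min(-8, 36, 24) = -8

-8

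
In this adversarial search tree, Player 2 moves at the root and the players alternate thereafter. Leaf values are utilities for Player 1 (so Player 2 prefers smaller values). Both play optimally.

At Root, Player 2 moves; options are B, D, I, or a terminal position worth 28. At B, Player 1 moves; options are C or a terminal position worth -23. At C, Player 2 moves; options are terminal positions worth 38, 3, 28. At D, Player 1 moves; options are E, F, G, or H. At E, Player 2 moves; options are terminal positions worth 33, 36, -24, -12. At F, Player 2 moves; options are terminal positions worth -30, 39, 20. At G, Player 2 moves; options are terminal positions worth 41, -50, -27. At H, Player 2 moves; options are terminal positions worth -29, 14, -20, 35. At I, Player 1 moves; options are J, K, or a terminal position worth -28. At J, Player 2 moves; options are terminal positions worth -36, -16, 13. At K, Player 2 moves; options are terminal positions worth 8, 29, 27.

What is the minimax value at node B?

C: min(38, 3, 28) = 3
B: max(3, -23) = 3

3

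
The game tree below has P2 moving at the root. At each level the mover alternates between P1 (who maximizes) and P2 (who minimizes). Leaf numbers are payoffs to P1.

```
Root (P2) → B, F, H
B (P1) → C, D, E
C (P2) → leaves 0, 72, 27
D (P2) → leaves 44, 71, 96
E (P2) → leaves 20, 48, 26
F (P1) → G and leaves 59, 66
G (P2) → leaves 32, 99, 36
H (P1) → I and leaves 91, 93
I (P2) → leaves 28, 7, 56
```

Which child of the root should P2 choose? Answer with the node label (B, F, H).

B

C (P2): min(0, 72, 27) = 0
D (P2): min(44, 71, 96) = 44
E (P2): min(20, 48, 26) = 20
B (P1): max(0, 44, 20) = 44
G (P2): min(32, 99, 36) = 32
F (P1): max(32, 59, 66) = 66
I (P2): min(28, 7, 56) = 7
H (P1): max(7, 91, 93) = 93
Root (P2): min(44, 66, 93) = 44
P2 picks the child with the lowest value: B (value 44).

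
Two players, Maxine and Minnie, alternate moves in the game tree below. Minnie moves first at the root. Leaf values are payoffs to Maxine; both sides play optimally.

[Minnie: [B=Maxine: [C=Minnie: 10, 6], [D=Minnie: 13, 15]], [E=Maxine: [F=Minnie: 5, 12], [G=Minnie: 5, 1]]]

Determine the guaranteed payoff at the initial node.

C (Minnie): min(10, 6) = 6
D (Minnie): min(13, 15) = 13
B (Maxine): max(6, 13) = 13
F (Minnie): min(5, 12) = 5
G (Minnie): min(5, 1) = 1
E (Maxine): max(5, 1) = 5
Root (Minnie): min(13, 5) = 5

5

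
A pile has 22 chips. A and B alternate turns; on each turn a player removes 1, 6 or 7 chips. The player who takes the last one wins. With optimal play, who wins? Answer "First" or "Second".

Positions where the player to move wins (W) vs loses (L):
i:   0  1  2  3  4  5  6  7  8  9 10 11 12 13 14 15 16 17 18 19 20 21 22
     L  W  L  W  L  W  W  W  W  W  W  W  L  W  L  W  L  W  W  W  W  W  W
Position 22 is W, so the first player wins.

First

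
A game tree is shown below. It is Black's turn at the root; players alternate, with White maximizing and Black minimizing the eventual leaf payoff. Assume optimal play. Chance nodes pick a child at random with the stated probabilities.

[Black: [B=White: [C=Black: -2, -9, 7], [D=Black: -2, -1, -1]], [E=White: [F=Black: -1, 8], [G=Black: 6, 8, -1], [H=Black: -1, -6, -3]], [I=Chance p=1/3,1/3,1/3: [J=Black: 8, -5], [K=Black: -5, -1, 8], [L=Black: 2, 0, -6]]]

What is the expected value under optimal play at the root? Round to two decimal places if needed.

C (Black): min(-2, -9, 7) = -9
D (Black): min(-2, -1, -1) = -2
B (White): max(-9, -2) = -2
F (Black): min(-1, 8) = -1
G (Black): min(6, 8, -1) = -1
H (Black): min(-1, -6, -3) = -6
E (White): max(-1, -1, -6) = -1
J (Black): min(8, -5) = -5
K (Black): min(-5, -1, 8) = -5
L (Black): min(2, 0, -6) = -6
I (Chance): 1/3·-5 + 1/3·-5 + 1/3·-6 = -5.33
Root (Black): min(-2, -1, -5.33) = -5.33

-5.33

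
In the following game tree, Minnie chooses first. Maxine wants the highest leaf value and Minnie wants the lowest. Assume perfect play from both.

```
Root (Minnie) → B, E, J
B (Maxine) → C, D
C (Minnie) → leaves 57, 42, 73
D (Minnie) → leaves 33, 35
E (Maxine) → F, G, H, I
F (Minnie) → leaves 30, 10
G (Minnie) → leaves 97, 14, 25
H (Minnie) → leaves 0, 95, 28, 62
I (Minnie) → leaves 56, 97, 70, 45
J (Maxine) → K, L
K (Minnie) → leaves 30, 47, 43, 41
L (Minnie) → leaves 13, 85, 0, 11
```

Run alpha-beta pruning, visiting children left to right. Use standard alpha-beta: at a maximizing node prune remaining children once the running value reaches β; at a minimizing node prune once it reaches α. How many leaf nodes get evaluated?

C [α=-∞,β=+∞]: v=42
D [α=42,β=+∞]: v=33 after child 1 ≤ α → α-cutoff, skip 1
B [α=-∞,β=+∞]: v=42
F [α=-∞,β=42]: v=10
G [α=10,β=42]: v=14
H [α=14,β=42]: v=0 after child 1 ≤ α → α-cutoff, skip 3
I [α=14,β=42]: v=45
E [α=-∞,β=42]: v=45
K [α=-∞,β=42]: v=30
L [α=30,β=42]: v=13 after child 1 ≤ α → α-cutoff, skip 3
J [α=-∞,β=42]: v=30
Root [α=-∞,β=+∞]: v=30
Leaves evaluated: 19 of 26.

19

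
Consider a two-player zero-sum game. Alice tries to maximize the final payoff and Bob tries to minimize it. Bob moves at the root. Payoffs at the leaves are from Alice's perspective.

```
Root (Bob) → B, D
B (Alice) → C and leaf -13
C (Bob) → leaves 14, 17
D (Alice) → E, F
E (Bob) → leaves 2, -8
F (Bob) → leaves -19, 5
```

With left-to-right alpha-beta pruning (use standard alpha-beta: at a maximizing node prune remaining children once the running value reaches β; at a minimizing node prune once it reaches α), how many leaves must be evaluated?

C [α=-∞,β=+∞]: v=14
B [α=-∞,β=+∞]: v=14
E [α=-∞,β=14]: v=-8
F [α=-8,β=14]: v=-19 after child 1 ≤ α → α-cutoff, skip 1
D [α=-∞,β=14]: v=-8
Root [α=-∞,β=+∞]: v=-8
Leaves evaluated: 6 of 7.

6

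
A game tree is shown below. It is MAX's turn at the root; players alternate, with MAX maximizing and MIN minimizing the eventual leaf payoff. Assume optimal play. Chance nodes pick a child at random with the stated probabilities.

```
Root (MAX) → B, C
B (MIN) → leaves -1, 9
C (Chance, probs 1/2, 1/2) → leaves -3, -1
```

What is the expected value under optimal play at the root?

B (MIN): min(-1, 9) = -1
C (Chance): 1/2·-3 + 1/2·-1 = -2
Root (MAX): max(-1, -2) = -1

-1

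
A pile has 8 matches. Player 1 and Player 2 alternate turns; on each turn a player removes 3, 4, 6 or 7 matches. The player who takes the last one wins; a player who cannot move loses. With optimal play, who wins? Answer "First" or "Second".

Positions where the player to move wins (W) vs loses (L):
i:   0  1  2  3  4  5  6  7  8
     L  L  L  W  W  W  W  W  W
Position 8 is W, so the first player wins.

First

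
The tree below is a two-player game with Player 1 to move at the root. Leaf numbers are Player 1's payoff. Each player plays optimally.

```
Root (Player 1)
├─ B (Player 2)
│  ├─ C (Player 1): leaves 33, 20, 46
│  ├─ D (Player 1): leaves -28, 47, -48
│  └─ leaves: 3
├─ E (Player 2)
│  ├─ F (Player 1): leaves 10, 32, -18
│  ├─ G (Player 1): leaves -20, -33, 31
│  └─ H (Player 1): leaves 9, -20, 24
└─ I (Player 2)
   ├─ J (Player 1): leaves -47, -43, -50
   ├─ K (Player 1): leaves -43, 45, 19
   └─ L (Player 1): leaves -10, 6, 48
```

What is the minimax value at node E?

F: max(10, 32, -18) = 32
G: max(-20, -33, 31) = 31
H: max(9, -20, 24) = 24
E: min(32, 31, 24) = 24

24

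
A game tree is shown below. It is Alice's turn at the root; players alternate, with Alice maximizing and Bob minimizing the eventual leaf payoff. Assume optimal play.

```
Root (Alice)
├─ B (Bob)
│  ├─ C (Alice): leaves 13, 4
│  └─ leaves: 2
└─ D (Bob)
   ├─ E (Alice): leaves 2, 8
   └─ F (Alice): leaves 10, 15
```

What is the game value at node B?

2

C: max(13, 4) = 13
B: min(13, 2) = 2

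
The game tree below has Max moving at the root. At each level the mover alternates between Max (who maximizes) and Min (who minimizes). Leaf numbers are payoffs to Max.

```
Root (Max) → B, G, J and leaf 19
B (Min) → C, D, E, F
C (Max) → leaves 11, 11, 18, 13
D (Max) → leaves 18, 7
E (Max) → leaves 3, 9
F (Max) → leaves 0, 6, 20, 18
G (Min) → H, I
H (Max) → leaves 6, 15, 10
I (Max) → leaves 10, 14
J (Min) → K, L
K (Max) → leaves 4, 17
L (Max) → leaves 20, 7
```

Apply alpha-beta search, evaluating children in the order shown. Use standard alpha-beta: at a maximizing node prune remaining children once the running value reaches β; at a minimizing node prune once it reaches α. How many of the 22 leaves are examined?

19

C [α=-∞,β=+∞]: v=18
D [α=-∞,β=18]: v=18 after child 1 ≥ β → β-cutoff, skip 1
E [α=-∞,β=18]: v=9
F [α=-∞,β=9]: v=20 after child 3 ≥ β → β-cutoff, skip 1
B [α=-∞,β=+∞]: v=9
H [α=9,β=+∞]: v=15
I [α=9,β=15]: v=14
G [α=9,β=+∞]: v=14
K [α=14,β=+∞]: v=17
L [α=14,β=17]: v=20 after child 1 ≥ β → β-cutoff, skip 1
J [α=14,β=+∞]: v=17
Root [α=-∞,β=+∞]: v=19
Leaves evaluated: 19 of 22.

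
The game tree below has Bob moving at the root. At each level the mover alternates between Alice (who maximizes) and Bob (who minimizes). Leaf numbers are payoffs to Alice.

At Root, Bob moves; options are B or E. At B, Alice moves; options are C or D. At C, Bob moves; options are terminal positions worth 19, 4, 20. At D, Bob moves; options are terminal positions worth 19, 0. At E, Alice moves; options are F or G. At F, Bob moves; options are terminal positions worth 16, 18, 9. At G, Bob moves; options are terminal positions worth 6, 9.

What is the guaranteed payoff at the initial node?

4

C (Bob): min(19, 4, 20) = 4
D (Bob): min(19, 0) = 0
B (Alice): max(4, 0) = 4
F (Bob): min(16, 18, 9) = 9
G (Bob): min(6, 9) = 6
E (Alice): max(9, 6) = 9
Root (Bob): min(4, 9) = 4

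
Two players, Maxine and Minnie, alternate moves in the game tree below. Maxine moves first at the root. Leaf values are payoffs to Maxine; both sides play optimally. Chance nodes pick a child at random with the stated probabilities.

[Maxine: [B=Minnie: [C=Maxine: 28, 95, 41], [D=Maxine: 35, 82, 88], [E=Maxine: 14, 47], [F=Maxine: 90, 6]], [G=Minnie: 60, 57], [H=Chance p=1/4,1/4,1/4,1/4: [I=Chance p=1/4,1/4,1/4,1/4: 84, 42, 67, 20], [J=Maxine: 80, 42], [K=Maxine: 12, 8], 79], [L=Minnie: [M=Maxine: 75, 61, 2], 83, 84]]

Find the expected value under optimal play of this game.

75

C (Maxine): max(28, 95, 41) = 95
D (Maxine): max(35, 82, 88) = 88
E (Maxine): max(14, 47) = 47
F (Maxine): max(90, 6) = 90
B (Minnie): min(95, 88, 47, 90) = 47
G (Minnie): min(60, 57) = 57
I (Chance): 1/4·84 + 1/4·42 + 1/4·67 + 1/4·20 = 53.25
J (Maxine): max(80, 42) = 80
K (Maxine): max(12, 8) = 12
H (Chance): 1/4·53.25 + 1/4·80 + 1/4·12 + 1/4·79 = 56.06
M (Maxine): max(75, 61, 2) = 75
L (Minnie): min(75, 83, 84) = 75
Root (Maxine): max(47, 57, 56.06, 75) = 75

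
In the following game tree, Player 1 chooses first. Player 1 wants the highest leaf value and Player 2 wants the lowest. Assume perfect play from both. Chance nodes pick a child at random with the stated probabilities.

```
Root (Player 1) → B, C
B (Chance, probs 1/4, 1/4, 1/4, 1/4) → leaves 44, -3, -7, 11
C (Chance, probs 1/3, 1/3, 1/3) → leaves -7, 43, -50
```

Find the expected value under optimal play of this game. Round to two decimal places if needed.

B (Chance): 1/4·44 + 1/4·-3 + 1/4·-7 + 1/4·11 = 11.25
C (Chance): 1/3·-7 + 1/3·43 + 1/3·-50 = -4.67
Root (Player 1): max(11.25, -4.67) = 11.25

11.25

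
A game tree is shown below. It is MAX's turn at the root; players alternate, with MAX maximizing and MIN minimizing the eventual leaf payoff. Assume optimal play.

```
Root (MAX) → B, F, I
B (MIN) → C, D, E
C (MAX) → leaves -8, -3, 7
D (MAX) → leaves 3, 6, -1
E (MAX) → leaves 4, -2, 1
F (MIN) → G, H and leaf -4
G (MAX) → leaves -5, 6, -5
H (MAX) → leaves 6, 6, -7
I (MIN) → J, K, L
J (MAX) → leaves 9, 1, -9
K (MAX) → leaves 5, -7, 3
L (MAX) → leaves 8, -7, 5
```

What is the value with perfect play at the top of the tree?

C (MAX): max(-8, -3, 7) = 7
D (MAX): max(3, 6, -1) = 6
E (MAX): max(4, -2, 1) = 4
B (MIN): min(7, 6, 4) = 4
G (MAX): max(-5, 6, -5) = 6
H (MAX): max(6, 6, -7) = 6
F (MIN): min(6, 6, -4) = -4
J (MAX): max(9, 1, -9) = 9
K (MAX): max(5, -7, 3) = 5
L (MAX): max(8, -7, 5) = 8
I (MIN): min(9, 5, 8) = 5
Root (MAX): max(4, -4, 5) = 5

5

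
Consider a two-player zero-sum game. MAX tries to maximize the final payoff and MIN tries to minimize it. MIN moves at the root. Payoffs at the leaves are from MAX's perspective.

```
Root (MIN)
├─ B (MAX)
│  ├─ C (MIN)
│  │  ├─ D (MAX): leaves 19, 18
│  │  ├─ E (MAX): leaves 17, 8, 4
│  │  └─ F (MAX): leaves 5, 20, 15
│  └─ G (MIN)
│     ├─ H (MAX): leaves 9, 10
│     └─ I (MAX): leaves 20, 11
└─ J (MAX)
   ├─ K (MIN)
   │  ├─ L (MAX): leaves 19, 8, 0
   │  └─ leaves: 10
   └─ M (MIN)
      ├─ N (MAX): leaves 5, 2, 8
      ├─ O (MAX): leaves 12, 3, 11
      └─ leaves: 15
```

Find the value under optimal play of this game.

10

D (MAX): max(19, 18) = 19
E (MAX): max(17, 8, 4) = 17
F (MAX): max(5, 20, 15) = 20
C (MIN): min(19, 17, 20) = 17
H (MAX): max(9, 10) = 10
I (MAX): max(20, 11) = 20
G (MIN): min(10, 20) = 10
B (MAX): max(17, 10) = 17
L (MAX): max(19, 8, 0) = 19
K (MIN): min(19, 10) = 10
N (MAX): max(5, 2, 8) = 8
O (MAX): max(12, 3, 11) = 12
M (MIN): min(8, 12, 15) = 8
J (MAX): max(10, 8) = 10
Root (MIN): min(17, 10) = 10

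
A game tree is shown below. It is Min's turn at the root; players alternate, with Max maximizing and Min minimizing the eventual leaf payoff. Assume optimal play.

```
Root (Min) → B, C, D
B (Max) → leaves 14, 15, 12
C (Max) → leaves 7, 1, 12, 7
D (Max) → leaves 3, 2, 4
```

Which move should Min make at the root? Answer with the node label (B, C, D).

D

B (Max): max(14, 15, 12) = 15
C (Max): max(7, 1, 12, 7) = 12
D (Max): max(3, 2, 4) = 4
Root (Min): min(15, 12, 4) = 4
Min picks the child with the lowest value: D (value 4).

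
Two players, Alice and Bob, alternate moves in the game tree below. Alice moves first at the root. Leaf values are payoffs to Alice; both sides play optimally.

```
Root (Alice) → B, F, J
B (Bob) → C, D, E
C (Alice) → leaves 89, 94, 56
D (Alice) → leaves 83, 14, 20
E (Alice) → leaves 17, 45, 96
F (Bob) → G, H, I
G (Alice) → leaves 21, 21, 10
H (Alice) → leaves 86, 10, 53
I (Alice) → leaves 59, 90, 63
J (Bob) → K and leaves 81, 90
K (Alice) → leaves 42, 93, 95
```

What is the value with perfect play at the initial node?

83

C (Alice): max(89, 94, 56) = 94
D (Alice): max(83, 14, 20) = 83
E (Alice): max(17, 45, 96) = 96
B (Bob): min(94, 83, 96) = 83
G (Alice): max(21, 21, 10) = 21
H (Alice): max(86, 10, 53) = 86
I (Alice): max(59, 90, 63) = 90
F (Bob): min(21, 86, 90) = 21
K (Alice): max(42, 93, 95) = 95
J (Bob): min(95, 81, 90) = 81
Root (Alice): max(83, 21, 81) = 83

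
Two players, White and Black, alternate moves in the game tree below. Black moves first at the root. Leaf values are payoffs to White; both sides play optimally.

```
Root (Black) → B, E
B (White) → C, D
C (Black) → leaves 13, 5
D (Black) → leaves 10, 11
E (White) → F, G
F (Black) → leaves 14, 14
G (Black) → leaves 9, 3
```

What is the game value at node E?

F: min(14, 14) = 14
G: min(9, 3) = 3
E: max(14, 3) = 14

14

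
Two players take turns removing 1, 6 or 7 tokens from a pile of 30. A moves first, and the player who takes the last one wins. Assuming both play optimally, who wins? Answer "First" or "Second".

First

i:   0  1  2  3  4  5  6  7  8  9 10 11 12 13 14 15 16 17 18 19 20 21 22 23 24 25 26 27 28 29 30
     L  W  L  W  L  W  W  W  W  W  W  W  L  W  L  W  L  W  W  W  W  W  W  W  L  W  L  W  L  W  W
Position 30 is W, so the first player wins.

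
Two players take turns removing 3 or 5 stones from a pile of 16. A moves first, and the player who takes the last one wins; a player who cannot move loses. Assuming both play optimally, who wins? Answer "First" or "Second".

Mark each pile size as W (mover wins) or L (mover loses):
i:   0  1  2  3  4  5  6  7  8  9 10 11 12 13 14 15 16
     L  L  L  W  W  W  W  W  L  L  L  W  W  W  W  W  L
Position 16 is L, so the second player wins.

Second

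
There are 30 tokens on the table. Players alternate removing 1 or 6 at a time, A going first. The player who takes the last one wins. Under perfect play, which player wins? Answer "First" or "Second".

Second

i:   0  1  2  3  4  5  6  7  8  9 10 11 12 13 14 15 16 17 18 19 20 21 22 23 24 25 26 27 28 29 30
     L  W  L  W  L  W  W  L  W  L  W  L  W  W  L  W  L  W  L  W  W  L  W  L  W  L  W  W  L  W  L
Position 30 is L, so the second player wins.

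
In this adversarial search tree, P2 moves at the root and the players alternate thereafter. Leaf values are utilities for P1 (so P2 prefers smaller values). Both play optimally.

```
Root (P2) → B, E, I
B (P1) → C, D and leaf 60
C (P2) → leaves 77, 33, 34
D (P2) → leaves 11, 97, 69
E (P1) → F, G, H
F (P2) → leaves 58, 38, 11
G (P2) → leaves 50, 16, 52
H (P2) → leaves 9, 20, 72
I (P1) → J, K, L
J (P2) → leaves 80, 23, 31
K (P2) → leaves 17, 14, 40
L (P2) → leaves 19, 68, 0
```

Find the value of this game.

C (P2): min(77, 33, 34) = 33
D (P2): min(11, 97, 69) = 11
B (P1): max(33, 11, 60) = 60
F (P2): min(58, 38, 11) = 11
G (P2): min(50, 16, 52) = 16
H (P2): min(9, 20, 72) = 9
E (P1): max(11, 16, 9) = 16
J (P2): min(80, 23, 31) = 23
K (P2): min(17, 14, 40) = 14
L (P2): min(19, 68, 0) = 0
I (P1): max(23, 14, 0) = 23
Root (P2): min(60, 16, 23) = 16

16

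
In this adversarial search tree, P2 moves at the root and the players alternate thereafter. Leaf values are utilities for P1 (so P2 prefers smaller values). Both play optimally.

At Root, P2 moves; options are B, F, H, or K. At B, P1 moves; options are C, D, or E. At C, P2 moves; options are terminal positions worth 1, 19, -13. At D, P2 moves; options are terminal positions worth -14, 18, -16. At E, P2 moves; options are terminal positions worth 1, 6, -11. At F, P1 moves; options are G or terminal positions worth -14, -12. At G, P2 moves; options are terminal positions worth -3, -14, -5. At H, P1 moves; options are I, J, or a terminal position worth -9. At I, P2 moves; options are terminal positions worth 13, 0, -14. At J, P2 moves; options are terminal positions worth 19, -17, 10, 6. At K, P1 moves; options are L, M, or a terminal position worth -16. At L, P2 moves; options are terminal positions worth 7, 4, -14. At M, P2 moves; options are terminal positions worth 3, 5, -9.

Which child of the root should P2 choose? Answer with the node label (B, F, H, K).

C (P2): min(1, 19, -13) = -13
D (P2): min(-14, 18, -16) = -16
E (P2): min(1, 6, -11) = -11
B (P1): max(-13, -16, -11) = -11
G (P2): min(-3, -14, -5) = -14
F (P1): max(-14, -14, -12) = -12
I (P2): min(13, 0, -14) = -14
J (P2): min(19, -17, 10, 6) = -17
H (P1): max(-14, -17, -9) = -9
L (P2): min(7, 4, -14) = -14
M (P2): min(3, 5, -9) = -9
K (P1): max(-14, -9, -16) = -9
Root (P2): min(-11, -12, -9, -9) = -12
P2 picks the child with the lowest value: F (value -12).

F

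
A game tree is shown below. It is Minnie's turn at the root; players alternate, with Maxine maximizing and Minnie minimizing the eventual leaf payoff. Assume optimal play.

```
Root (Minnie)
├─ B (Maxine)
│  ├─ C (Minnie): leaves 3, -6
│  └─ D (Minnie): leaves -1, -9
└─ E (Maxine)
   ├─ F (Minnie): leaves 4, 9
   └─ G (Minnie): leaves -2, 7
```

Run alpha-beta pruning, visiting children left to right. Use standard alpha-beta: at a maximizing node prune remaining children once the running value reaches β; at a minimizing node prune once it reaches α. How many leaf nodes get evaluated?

C [α=-∞,β=+∞]: v=-6
D [α=-6,β=+∞]: v=-9
B [α=-∞,β=+∞]: v=-6
F [α=-∞,β=-6]: v=4
E [α=-∞,β=-6]: v=4 after child 1 ≥ β → β-cutoff, skip 1
Root [α=-∞,β=+∞]: v=-6
Leaves evaluated: 6 of 8.

6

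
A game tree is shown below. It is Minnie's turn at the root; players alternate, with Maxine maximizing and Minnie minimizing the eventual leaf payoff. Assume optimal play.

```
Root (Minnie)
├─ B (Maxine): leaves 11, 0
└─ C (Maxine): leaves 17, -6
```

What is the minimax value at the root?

11

B (Maxine): max(11, 0) = 11
C (Maxine): max(17, -6) = 17
Root (Minnie): min(11, 17) = 11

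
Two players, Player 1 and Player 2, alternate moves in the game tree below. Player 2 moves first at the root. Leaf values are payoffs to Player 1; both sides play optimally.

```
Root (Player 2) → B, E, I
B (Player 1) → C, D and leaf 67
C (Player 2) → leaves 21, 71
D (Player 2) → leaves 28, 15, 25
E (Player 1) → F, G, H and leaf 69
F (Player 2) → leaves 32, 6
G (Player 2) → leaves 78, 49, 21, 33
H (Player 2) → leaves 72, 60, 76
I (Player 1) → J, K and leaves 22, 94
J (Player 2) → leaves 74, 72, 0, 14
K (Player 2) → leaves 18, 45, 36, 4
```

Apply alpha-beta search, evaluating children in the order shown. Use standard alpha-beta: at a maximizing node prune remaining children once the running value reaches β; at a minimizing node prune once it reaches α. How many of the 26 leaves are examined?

25

C [α=-∞,β=+∞]: v=21
D [α=21,β=+∞]: v=15 after child 2 ≤ α → α-cutoff, skip 1
B [α=-∞,β=+∞]: v=67
F [α=-∞,β=67]: v=6
G [α=6,β=67]: v=21
H [α=21,β=67]: v=60
E [α=-∞,β=67]: v=69
J [α=-∞,β=67]: v=0
K [α=0,β=67]: v=4
I [α=-∞,β=67]: v=94
Root [α=-∞,β=+∞]: v=67
Leaves evaluated: 25 of 26.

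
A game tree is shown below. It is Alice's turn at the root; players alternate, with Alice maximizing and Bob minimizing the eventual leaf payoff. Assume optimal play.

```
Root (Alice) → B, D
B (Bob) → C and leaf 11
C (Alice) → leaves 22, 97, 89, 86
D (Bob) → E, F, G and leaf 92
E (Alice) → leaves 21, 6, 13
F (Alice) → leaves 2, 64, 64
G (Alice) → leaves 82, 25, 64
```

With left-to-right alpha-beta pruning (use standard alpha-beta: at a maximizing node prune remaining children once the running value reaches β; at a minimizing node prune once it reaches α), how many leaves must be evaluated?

12

C [α=-∞,β=+∞]: v=97
B [α=-∞,β=+∞]: v=11
E [α=11,β=+∞]: v=21
F [α=11,β=21]: v=64 after child 2 ≥ β → β-cutoff, skip 1
G [α=11,β=21]: v=82 after child 1 ≥ β → β-cutoff, skip 2
D [α=11,β=+∞]: v=21
Root [α=-∞,β=+∞]: v=21
Leaves evaluated: 12 of 15.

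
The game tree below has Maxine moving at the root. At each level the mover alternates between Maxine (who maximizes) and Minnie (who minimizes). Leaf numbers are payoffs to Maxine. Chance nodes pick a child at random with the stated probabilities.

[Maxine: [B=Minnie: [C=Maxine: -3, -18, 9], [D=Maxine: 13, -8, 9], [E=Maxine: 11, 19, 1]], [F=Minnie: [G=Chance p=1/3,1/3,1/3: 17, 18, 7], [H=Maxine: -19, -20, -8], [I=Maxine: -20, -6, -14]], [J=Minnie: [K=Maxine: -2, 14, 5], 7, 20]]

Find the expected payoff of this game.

C (Maxine): max(-3, -18, 9) = 9
D (Maxine): max(13, -8, 9) = 13
E (Maxine): max(11, 19, 1) = 19
B (Minnie): min(9, 13, 19) = 9
G (Chance): 1/3·17 + 1/3·18 + 1/3·7 = 14
H (Maxine): max(-19, -20, -8) = -8
I (Maxine): max(-20, -6, -14) = -6
F (Minnie): min(14, -8, -6) = -8
K (Maxine): max(-2, 14, 5) = 14
J (Minnie): min(14, 7, 20) = 7
Root (Maxine): max(9, -8, 7) = 9

9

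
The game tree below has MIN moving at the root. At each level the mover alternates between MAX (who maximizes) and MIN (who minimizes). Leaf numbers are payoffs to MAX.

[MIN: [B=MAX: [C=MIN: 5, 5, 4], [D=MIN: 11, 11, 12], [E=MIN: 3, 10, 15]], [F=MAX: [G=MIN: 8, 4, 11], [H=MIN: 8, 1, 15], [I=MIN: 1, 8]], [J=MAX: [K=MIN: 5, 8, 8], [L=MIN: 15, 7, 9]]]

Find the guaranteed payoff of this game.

4

C (MIN): min(5, 5, 4) = 4
D (MIN): min(11, 11, 12) = 11
E (MIN): min(3, 10, 15) = 3
B (MAX): max(4, 11, 3) = 11
G (MIN): min(8, 4, 11) = 4
H (MIN): min(8, 1, 15) = 1
I (MIN): min(1, 8) = 1
F (MAX): max(4, 1, 1) = 4
K (MIN): min(5, 8, 8) = 5
L (MIN): min(15, 7, 9) = 7
J (MAX): max(5, 7) = 7
Root (MIN): min(11, 4, 7) = 4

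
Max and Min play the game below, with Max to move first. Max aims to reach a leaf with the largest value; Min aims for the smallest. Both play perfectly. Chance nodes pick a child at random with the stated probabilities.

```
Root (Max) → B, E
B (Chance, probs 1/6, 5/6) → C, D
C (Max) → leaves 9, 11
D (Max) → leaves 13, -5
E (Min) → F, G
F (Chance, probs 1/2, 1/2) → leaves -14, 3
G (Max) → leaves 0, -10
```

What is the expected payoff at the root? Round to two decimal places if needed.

12.67

C (Max): max(9, 11) = 11
D (Max): max(13, -5) = 13
B (Chance): 1/6·11 + 5/6·13 = 12.67
F (Chance): 1/2·-14 + 1/2·3 = -5.5
G (Max): max(0, -10) = 0
E (Min): min(-5.5, 0) = -5.5
Root (Max): max(12.67, -5.5) = 12.67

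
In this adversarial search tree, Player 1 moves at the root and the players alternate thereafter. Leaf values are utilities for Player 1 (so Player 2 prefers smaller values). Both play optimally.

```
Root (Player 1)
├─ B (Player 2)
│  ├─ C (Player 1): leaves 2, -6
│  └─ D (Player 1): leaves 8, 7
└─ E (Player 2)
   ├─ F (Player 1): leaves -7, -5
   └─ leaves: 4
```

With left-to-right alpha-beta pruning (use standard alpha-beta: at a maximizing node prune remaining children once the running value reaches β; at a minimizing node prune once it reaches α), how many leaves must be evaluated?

C [α=-∞,β=+∞]: v=2
D [α=-∞,β=2]: v=8 after child 1 ≥ β → β-cutoff, skip 1
B [α=-∞,β=+∞]: v=2
F [α=2,β=+∞]: v=-5
E [α=2,β=+∞]: v=-5 after child 1 ≤ α → α-cutoff, skip 1
Root [α=-∞,β=+∞]: v=2
Leaves evaluated: 5 of 7.

5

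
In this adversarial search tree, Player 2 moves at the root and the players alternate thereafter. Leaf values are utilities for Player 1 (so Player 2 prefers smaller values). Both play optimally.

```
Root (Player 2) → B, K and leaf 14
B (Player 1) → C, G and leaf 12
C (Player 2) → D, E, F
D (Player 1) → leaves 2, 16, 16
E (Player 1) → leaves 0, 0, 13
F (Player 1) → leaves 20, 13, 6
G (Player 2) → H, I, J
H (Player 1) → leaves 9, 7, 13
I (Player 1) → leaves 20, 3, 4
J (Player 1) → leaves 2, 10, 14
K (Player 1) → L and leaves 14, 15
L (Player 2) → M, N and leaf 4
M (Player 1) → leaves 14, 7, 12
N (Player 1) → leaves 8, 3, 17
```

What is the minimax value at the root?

13

D (Player 1): max(2, 16, 16) = 16
E (Player 1): max(0, 0, 13) = 13
F (Player 1): max(20, 13, 6) = 20
C (Player 2): min(16, 13, 20) = 13
H (Player 1): max(9, 7, 13) = 13
I (Player 1): max(20, 3, 4) = 20
J (Player 1): max(2, 10, 14) = 14
G (Player 2): min(13, 20, 14) = 13
B (Player 1): max(13, 13, 12) = 13
M (Player 1): max(14, 7, 12) = 14
N (Player 1): max(8, 3, 17) = 17
L (Player 2): min(14, 17, 4) = 4
K (Player 1): max(4, 14, 15) = 15
Root (Player 2): min(13, 15, 14) = 13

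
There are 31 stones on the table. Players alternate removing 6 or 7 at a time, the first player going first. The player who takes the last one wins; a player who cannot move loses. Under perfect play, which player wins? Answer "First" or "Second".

Positions where the player to move wins (W) vs loses (L):
i:   0  1  2  3  4  5  6  7  8  9 10 11 12 13 14 15 16 17 18 19 20 21 22 23 24 25 26 27 28 29 30 31
     L  L  L  L  L  L  W  W  W  W  W  W  W  L  L  L  L  L  L  W  W  W  W  W  W  W  L  L  L  L  L  L
Position 31 is L, so the second player wins.

Second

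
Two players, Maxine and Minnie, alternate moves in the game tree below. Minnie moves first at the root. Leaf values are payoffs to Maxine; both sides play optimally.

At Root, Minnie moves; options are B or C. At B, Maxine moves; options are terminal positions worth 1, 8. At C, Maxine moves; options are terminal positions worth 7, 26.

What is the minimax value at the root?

8

B (Maxine): max(1, 8) = 8
C (Maxine): max(7, 26) = 26
Root (Minnie): min(8, 26) = 8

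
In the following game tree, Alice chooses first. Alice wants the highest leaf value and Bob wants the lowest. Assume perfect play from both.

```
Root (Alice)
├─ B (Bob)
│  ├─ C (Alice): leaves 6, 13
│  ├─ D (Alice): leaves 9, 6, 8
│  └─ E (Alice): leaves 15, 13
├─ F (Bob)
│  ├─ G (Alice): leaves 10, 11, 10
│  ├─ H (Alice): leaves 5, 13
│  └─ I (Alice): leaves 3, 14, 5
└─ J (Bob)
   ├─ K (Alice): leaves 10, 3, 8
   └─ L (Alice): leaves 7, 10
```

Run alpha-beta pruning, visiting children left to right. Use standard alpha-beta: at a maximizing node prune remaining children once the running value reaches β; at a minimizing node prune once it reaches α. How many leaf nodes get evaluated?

C [α=-∞,β=+∞]: v=13
D [α=-∞,β=13]: v=9
E [α=-∞,β=9]: v=15 after child 1 ≥ β → β-cutoff, skip 1
B [α=-∞,β=+∞]: v=9
G [α=9,β=+∞]: v=11
H [α=9,β=11]: v=13
I [α=9,β=11]: v=14 after child 2 ≥ β → β-cutoff, skip 1
F [α=9,β=+∞]: v=11
K [α=11,β=+∞]: v=10
J [α=11,β=+∞]: v=10 after child 1 ≤ α → α-cutoff, skip 1
Root [α=-∞,β=+∞]: v=11
Leaves evaluated: 16 of 20.

16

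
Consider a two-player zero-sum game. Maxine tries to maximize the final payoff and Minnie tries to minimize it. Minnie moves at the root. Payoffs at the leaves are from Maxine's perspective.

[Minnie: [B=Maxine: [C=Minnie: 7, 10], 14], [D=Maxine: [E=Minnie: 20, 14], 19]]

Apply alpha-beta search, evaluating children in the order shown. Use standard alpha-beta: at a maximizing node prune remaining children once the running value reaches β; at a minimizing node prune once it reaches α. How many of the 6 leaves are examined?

5

C [α=-∞,β=+∞]: v=7
B [α=-∞,β=+∞]: v=14
E [α=-∞,β=14]: v=14
D [α=-∞,β=14]: v=14 after child 1 ≥ β → β-cutoff, skip 1
Root [α=-∞,β=+∞]: v=14
Leaves evaluated: 5 of 6.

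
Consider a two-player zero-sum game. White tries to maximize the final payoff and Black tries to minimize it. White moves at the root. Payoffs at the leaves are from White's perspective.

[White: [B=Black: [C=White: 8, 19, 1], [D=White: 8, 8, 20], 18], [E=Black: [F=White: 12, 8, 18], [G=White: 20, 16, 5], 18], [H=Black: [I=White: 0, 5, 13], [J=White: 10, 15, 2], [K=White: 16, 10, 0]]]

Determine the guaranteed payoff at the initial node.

18

C (White): max(8, 19, 1) = 19
D (White): max(8, 8, 20) = 20
B (Black): min(19, 20, 18) = 18
F (White): max(12, 8, 18) = 18
G (White): max(20, 16, 5) = 20
E (Black): min(18, 20, 18) = 18
I (White): max(0, 5, 13) = 13
J (White): max(10, 15, 2) = 15
K (White): max(16, 10, 0) = 16
H (Black): min(13, 15, 16) = 13
Root (White): max(18, 18, 13) = 18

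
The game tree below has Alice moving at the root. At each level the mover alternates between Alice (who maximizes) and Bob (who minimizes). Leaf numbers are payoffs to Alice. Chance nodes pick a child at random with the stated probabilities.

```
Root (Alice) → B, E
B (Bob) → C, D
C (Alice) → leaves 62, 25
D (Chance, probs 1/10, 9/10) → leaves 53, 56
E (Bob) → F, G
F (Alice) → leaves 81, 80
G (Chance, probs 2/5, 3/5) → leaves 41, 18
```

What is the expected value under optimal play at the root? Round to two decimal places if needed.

55.7

C (Alice): max(62, 25) = 62
D (Chance): 1/10·53 + 9/10·56 = 55.7
B (Bob): min(62, 55.7) = 55.7
F (Alice): max(81, 80) = 81
G (Chance): 2/5·41 + 3/5·18 = 27.2
E (Bob): min(81, 27.2) = 27.2
Root (Alice): max(55.7, 27.2) = 55.7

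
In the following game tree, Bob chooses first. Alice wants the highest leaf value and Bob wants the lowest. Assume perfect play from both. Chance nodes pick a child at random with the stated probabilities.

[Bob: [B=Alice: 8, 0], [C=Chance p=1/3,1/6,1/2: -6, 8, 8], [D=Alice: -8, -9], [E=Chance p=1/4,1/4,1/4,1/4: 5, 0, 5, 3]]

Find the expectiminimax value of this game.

-8

B (Alice): max(8, 0) = 8
C (Chance): 1/3·-6 + 1/6·8 + 1/2·8 = 3.33
D (Alice): max(-8, -9) = -8
E (Chance): 1/4·5 + 1/4·0 + 1/4·5 + 1/4·3 = 3.25
Root (Bob): min(8, 3.33, -8, 3.25) = -8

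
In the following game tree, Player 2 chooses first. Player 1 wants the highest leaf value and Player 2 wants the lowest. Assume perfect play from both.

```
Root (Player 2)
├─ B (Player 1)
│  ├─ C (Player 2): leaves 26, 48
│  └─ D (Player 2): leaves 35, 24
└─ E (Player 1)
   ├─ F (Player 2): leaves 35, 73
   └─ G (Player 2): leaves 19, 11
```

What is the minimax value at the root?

26

C (Player 2): min(26, 48) = 26
D (Player 2): min(35, 24) = 24
B (Player 1): max(26, 24) = 26
F (Player 2): min(35, 73) = 35
G (Player 2): min(19, 11) = 11
E (Player 1): max(35, 11) = 35
Root (Player 2): min(26, 35) = 26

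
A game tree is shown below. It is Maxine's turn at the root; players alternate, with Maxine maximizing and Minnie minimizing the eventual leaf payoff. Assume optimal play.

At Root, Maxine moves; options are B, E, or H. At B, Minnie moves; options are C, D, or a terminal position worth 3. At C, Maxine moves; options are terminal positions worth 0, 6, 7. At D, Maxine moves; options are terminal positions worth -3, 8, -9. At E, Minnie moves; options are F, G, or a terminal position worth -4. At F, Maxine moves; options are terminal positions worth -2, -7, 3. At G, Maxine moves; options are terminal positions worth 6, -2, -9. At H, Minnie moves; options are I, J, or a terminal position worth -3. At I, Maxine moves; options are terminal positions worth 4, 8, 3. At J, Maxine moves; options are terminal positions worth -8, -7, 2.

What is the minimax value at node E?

F: max(-2, -7, 3) = 3
G: max(6, -2, -9) = 6
E: min(3, 6, -4) = -4

-4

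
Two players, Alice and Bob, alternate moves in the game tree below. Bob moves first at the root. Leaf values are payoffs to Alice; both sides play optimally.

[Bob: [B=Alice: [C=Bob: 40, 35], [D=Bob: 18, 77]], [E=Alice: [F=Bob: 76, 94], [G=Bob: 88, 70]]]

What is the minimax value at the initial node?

35

C (Bob): min(40, 35) = 35
D (Bob): min(18, 77) = 18
B (Alice): max(35, 18) = 35
F (Bob): min(76, 94) = 76
G (Bob): min(88, 70) = 70
E (Alice): max(76, 70) = 76
Root (Bob): min(35, 76) = 35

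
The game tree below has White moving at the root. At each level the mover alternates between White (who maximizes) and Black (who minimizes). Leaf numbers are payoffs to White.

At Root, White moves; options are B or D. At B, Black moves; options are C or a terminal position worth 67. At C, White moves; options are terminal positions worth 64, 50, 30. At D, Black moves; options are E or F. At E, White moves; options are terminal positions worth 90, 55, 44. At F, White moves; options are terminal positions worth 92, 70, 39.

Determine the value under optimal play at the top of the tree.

C (White): max(64, 50, 30) = 64
B (Black): min(64, 67) = 64
E (White): max(90, 55, 44) = 90
F (White): max(92, 70, 39) = 92
D (Black): min(90, 92) = 90
Root (White): max(64, 90) = 90

90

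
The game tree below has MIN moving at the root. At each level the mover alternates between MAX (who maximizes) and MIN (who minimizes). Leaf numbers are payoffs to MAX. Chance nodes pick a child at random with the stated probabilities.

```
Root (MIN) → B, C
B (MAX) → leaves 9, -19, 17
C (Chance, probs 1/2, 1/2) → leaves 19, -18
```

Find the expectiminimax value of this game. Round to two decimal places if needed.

0.5

B (MAX): max(9, -19, 17) = 17
C (Chance): 1/2·19 + 1/2·-18 = 0.5
Root (MIN): min(17, 0.5) = 0.5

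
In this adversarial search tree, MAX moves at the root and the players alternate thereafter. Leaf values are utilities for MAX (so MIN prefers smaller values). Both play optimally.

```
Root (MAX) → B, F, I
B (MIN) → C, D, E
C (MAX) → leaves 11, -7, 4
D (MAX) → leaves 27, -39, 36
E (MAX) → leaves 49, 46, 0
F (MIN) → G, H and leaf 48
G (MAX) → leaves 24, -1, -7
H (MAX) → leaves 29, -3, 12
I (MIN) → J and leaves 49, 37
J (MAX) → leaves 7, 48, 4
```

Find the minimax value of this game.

37

C (MAX): max(11, -7, 4) = 11
D (MAX): max(27, -39, 36) = 36
E (MAX): max(49, 46, 0) = 49
B (MIN): min(11, 36, 49) = 11
G (MAX): max(24, -1, -7) = 24
H (MAX): max(29, -3, 12) = 29
F (MIN): min(24, 29, 48) = 24
J (MAX): max(7, 48, 4) = 48
I (MIN): min(48, 49, 37) = 37
Root (MAX): max(11, 24, 37) = 37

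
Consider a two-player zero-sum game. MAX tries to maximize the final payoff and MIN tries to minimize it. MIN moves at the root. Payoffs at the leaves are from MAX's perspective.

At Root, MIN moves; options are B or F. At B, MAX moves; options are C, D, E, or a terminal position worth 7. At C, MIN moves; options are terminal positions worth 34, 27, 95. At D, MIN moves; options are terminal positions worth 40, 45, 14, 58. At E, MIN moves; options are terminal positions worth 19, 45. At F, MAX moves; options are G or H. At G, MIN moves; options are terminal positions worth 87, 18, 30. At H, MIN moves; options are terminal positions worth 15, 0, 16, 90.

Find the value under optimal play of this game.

18

C (MIN): min(34, 27, 95) = 27
D (MIN): min(40, 45, 14, 58) = 14
E (MIN): min(19, 45) = 19
B (MAX): max(27, 14, 19, 7) = 27
G (MIN): min(87, 18, 30) = 18
H (MIN): min(15, 0, 16, 90) = 0
F (MAX): max(18, 0) = 18
Root (MIN): min(27, 18) = 18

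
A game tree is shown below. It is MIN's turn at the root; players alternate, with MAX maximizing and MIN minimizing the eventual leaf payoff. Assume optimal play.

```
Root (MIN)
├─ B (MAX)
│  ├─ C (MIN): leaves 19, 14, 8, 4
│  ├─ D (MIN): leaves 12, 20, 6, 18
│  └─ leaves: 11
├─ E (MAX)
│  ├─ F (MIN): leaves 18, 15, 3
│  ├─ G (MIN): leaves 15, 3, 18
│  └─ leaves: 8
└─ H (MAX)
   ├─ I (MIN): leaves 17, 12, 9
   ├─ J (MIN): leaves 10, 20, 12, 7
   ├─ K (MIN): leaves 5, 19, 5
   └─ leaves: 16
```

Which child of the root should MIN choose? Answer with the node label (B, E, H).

E

C (MIN): min(19, 14, 8, 4) = 4
D (MIN): min(12, 20, 6, 18) = 6
B (MAX): max(4, 6, 11) = 11
F (MIN): min(18, 15, 3) = 3
G (MIN): min(15, 3, 18) = 3
E (MAX): max(3, 3, 8) = 8
I (MIN): min(17, 12, 9) = 9
J (MIN): min(10, 20, 12, 7) = 7
K (MIN): min(5, 19, 5) = 5
H (MAX): max(9, 7, 5, 16) = 16
Root (MIN): min(11, 8, 16) = 8
MIN picks the child with the lowest value: E (value 8).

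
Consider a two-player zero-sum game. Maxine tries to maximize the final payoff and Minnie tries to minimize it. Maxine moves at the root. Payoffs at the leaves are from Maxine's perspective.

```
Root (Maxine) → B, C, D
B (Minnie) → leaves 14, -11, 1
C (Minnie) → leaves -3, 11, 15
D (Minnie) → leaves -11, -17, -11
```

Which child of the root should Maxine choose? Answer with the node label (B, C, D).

C

B (Minnie): min(14, -11, 1) = -11
C (Minnie): min(-3, 11, 15) = -3
D (Minnie): min(-11, -17, -11) = -17
Root (Maxine): max(-11, -3, -17) = -3
Maxine picks the child with the highest value: C (value -3).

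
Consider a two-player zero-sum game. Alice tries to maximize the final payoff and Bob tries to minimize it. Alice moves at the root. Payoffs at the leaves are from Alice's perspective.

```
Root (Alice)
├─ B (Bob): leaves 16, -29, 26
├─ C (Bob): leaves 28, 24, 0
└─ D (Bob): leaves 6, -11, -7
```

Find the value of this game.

B (Bob): min(16, -29, 26) = -29
C (Bob): min(28, 24, 0) = 0
D (Bob): min(6, -11, -7) = -11
Root (Alice): max(-29, 0, -11) = 0

0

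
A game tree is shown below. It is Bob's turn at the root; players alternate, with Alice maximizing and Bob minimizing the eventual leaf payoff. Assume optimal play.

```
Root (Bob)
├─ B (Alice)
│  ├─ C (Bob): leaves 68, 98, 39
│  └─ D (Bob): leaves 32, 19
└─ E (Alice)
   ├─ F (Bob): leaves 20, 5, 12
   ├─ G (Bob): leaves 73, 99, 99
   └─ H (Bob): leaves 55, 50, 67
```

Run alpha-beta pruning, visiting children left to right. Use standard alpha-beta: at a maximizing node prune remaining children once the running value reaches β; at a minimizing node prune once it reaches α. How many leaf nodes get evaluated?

C [α=-∞,β=+∞]: v=39
D [α=39,β=+∞]: v=32 after child 1 ≤ α → α-cutoff, skip 1
B [α=-∞,β=+∞]: v=39
F [α=-∞,β=39]: v=5
G [α=5,β=39]: v=73
E [α=-∞,β=39]: v=73 after child 2 ≥ β → β-cutoff, skip 1
Root [α=-∞,β=+∞]: v=39
Leaves evaluated: 10 of 14.

10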